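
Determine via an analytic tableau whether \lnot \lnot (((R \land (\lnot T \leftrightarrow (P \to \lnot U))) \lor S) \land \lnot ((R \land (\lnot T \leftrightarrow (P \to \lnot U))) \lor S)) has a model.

Unsatisfiable

Initial set: {T \lnot \lnot (((R \land (\lnot T \leftrightarrow (P \to \lnot U))) \lor S) \land \lnot ((R \land (\lnot T \leftrightarrow (P \to \lnot U))) \lor S))}.
T \lnot \lnot (((R \land (\lnot T \leftrightarrow (P \to \lnot U))) \lor S) \land \lnot ((R \land (\lnot T \leftrightarrow (P \to \lnot U))) \lor S)): drop double negation, giving T (((R \land (\lnot T \leftrightarrow (P \to \lnot U))) \lor S) \land \lnot ((R \land (\lnot T \leftrightarrow (P \to \lnot U))) \lor S)).
T (((R \land (\lnot T \leftrightarrow (P \to \lnot U))) \lor S) \land \lnot ((R \land (\lnot T \leftrightarrow (P \to \lnot U))) \lor S)): α-rule — add T ((R \land (\lnot T \leftrightarrow (P \to \lnot U))) \lor S), T \lnot ((R \land (\lnot T \leftrightarrow (P \to \lnot U))) \lor S).
T \lnot ((R \land (\lnot T \leftrightarrow (P \to \lnot U))) \lor S): α-rule — add F (R \land (\lnot T \leftrightarrow (P \to \lnot U))), F S.
T ((R \land (\lnot T \leftrightarrow (P \to \lnot U))) \lor S): β-rule — branch into T (R \land (\lnot T \leftrightarrow (P \to \lnot U)))  //  T S.
  branch 1 (add T (R \land (\lnot T \leftrightarrow (P \to \lnot U)))):
    T (R \land (\lnot T \leftrightarrow (P \to \lnot U))): α-rule — add T R, T (\lnot T \leftrightarrow (P \to \lnot U)).
    F (R \land (\lnot T \leftrightarrow (P \to \lnot U))): β-rule — branch into F R  //  F (\lnot T \leftrightarrow (P \to \lnot U)).
      branch 1.1 (add F R):
        × closes — contains both R and \lnot R.
      branch 1.2 (add F (\lnot T \leftrightarrow (P \to \lnot U))):
        T (\lnot T \leftrightarrow (P \to \lnot U)): β-rule — branch into T \lnot T, T (P \to \lnot U)  //  F \lnot T, F (P \to \lnot U).
          branch 1.2.1 (add T \lnot T, T (P \to \lnot U)):
            F (\lnot T \leftrightarrow (P \to \lnot U)): β-rule — branch into T \lnot T, F (P \to \lnot U)  //  F \lnot T, T (P \to \lnot U).
              branch 1.2.1.1 (add T \lnot T, F (P \to \lnot U)):
                F (P \to \lnot U): α-rule — add T P, F \lnot U.
                T (P \to \lnot U): β-rule — branch into F P  //  T \lnot U.
                  branch 1.2.1.1.1 (add F P):
                    × closes — contains both P and \lnot P.
                  branch 1.2.1.1.2 (add T \lnot U):
                    × closes — contains both U and \lnot U.
              branch 1.2.1.2 (add F \lnot T, T (P \to \lnot U)):
                × closes — contains both T and \lnot T.
          branch 1.2.2 (add F \lnot T, F (P \to \lnot U)):
            F (P \to \lnot U): α-rule — add T P, F \lnot U.
            F (\lnot T \leftrightarrow (P \to \lnot U)): β-rule — branch into T \lnot T, F (P \to \lnot U)  //  F \lnot T, T (P \to \lnot U).
              branch 1.2.2.1 (add T \lnot T, F (P \to \lnot U)):
                × closes — contains both T and \lnot T.
              branch 1.2.2.2 (add F \lnot T, T (P \to \lnot U)):
                T (P \to \lnot U): β-rule — branch into F P  //  T \lnot U.
                  branch 1.2.2.2.1 (add F P):
                    × closes — contains both P and \lnot P.
                  branch 1.2.2.2.2 (add T \lnot U):
                    × closes — contains both U and \lnot U.
  branch 2 (add T S):
    × closes — contains both S and \lnot S.
All 8 branches close.
Every branch closed; the formula is unsatisfiable.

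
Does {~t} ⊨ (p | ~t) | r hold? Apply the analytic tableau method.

Yes

Initial set: {~t; ~((p | ~t) | r)}.
~((p | ~t) | r): α-rule — add ~(p | ~t), ~r.
~(p | ~t): α-rule — add ~p, ~~t.
× closes — contains both t and ~t.
All 1 branch closes.
Every branch closed, so the premises entail the conclusion.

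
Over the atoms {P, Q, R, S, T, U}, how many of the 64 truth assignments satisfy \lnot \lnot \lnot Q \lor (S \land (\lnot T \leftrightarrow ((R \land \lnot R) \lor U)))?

Initial set: {(\lnot \lnot \lnot Q \lor (S \land (\lnot T \leftrightarrow ((R \land \lnot R) \lor U))))}.
(\lnot \lnot \lnot Q \lor (S \land (\lnot T \leftrightarrow ((R \land \lnot R) \lor U)))): β-rule — branch into \lnot \lnot \lnot Q  //  (S \land (\lnot T \leftrightarrow ((R \land \lnot R) \lor U))).
  branch 1 (add \lnot \lnot \lnot Q):
    \lnot \lnot \lnot Q: drop double negation, giving \lnot Q.
    ○ open, literals {Q=0}.
  branch 2 (add (S \land (\lnot T \leftrightarrow ((R \land \lnot R) \lor U)))):
    (S \land (\lnot T \leftrightarrow ((R \land \lnot R) \lor U))): α-rule — add S, (\lnot T \leftrightarrow ((R \land \lnot R) \lor U)).
    (\lnot T \leftrightarrow ((R \land \lnot R) \lor U)): β-rule — branch into \lnot T, ((R \land \lnot R) \lor U)  //  \lnot \lnot T, \lnot ((R \land \lnot R) \lor U).
      branch 2.1 (add \lnot T, ((R \land \lnot R) \lor U)):
        ((R \land \lnot R) \lor U): β-rule — branch into (R \land \lnot R)  //  U.
          branch 2.1.1 (add (R \land \lnot R)):
            (R \land \lnot R): α-rule — add R, \lnot R.
            × closes — contains both R and \lnot R.
          branch 2.1.2 (add U):
            ○ open, literals {S=1, T=0, U=1}.
      branch 2.2 (add \lnot \lnot T, \lnot ((R \land \lnot R) \lor U)):
        \lnot ((R \land \lnot R) \lor U): α-rule — add \lnot (R \land \lnot R), \lnot U.
        \lnot (R \land \lnot R): β-rule — branch into \lnot R  //  \lnot \lnot R.
          branch 2.2.1 (add \lnot R):
            ○ open, literals {R=0, S=1, T=1, U=0}.
          branch 2.2.2 (add \lnot \lnot R):
            ○ open, literals {R=1, S=1, T=1, U=0}.
1 branch closed, 4 open.
Each open branch fixes some atoms; the unmentioned ones are free. Counting distinct full assignments: branch {Q=0} (P, R, S, T, U) contributes 32 new; branch {S=1, T=0, U=1} (P, Q, R) contributes 4 new; branch {R=0, S=1, T=1, U=0} (P, Q) contributes 2 new; branch {R=1, S=1, T=1, U=0} (P, Q) contributes 2 new. Total: 40.

40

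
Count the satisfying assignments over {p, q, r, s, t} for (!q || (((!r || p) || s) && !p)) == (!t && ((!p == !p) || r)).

16

Initial set: {((!q || (((!r || p) || s) && !p)) == (!t && ((!p == !p) || r)))}.
((!q || (((!r || p) || s) && !p)) == (!t && ((!p == !p) || r))): β-rule — branch into (!q || (((!r || p) || s) && !p)), (!t && ((!p == !p) || r))  //  !(!q || (((!r || p) || s) && !p)), !(!t && ((!p == !p) || r)).
  branch 1 (add (!q || (((!r || p) || s) && !p)), (!t && ((!p == !p) || r))):
    (!t && ((!p == !p) || r)): α-rule — add !t, ((!p == !p) || r).
    (!q || (((!r || p) || s) && !p)): β-rule — branch into !q  //  (((!r || p) || s) && !p).
      branch 1.1 (add !q):
        ((!p == !p) || r): β-rule — branch into (!p == !p)  //  r.
          branch 1.1.1 (add (!p == !p)):
            (!p == !p): β-rule — branch into !p, !p  //  !!p, !!p.
              branch 1.1.1.1 (add !p, !p):
                ○ open, literals {p=F, q=F, t=F}.
              branch 1.1.1.2 (add !!p, !!p):
                ○ open, literals {p=T, q=F, t=F}.
          branch 1.1.2 (add r):
            ○ open, literals {q=F, r=T, t=F}.
      branch 1.2 (add (((!r || p) || s) && !p)):
        (((!r || p) || s) && !p): α-rule — add ((!r || p) || s), !p.
        ((!p == !p) || r): β-rule — branch into (!p == !p)  //  r.
          branch 1.2.1 (add (!p == !p)):
            ((!r || p) || s): β-rule — branch into (!r || p)  //  s.
              branch 1.2.1.1 (add (!r || p)):
                (!p == !p): β-rule — branch into !p, !p  //  !!p, !!p.
                  branch 1.2.1.1.1 (add !p, !p):
                    (!r || p): β-rule — branch into !r  //  p.
                      branch 1.2.1.1.1.1 (add !r):
                        ○ open, literals {p=F, r=F, t=F}.
                      branch 1.2.1.1.1.2 (add p):
                        × closes — contains both p and !p.
                  branch 1.2.1.1.2 (add !!p, !!p):
                    × closes — contains both p and !p.
              branch 1.2.1.2 (add s):
                (!p == !p): β-rule — branch into !p, !p  //  !!p, !!p.
                  branch 1.2.1.2.1 (add !p, !p):
                    ○ open, literals {p=F, s=T, t=F}.
                  branch 1.2.1.2.2 (add !!p, !!p):
                    × closes — contains both p and !p.
          branch 1.2.2 (add r):
            ((!r || p) || s): β-rule — branch into (!r || p)  //  s.
              branch 1.2.2.1 (add (!r || p)):
                (!r || p): β-rule — branch into !r  //  p.
                  branch 1.2.2.1.1 (add !r):
                    × closes — contains both r and !r.
                  branch 1.2.2.1.2 (add p):
                    × closes — contains both p and !p.
              branch 1.2.2.2 (add s):
                ○ open, literals {p=F, r=T, s=T, t=F}.
  branch 2 (add !(!q || (((!r || p) || s) && !p)), !(!t && ((!p == !p) || r))):
    !(!q || (((!r || p) || s) && !p)): α-rule — add !!q, !(((!r || p) || s) && !p).
    !(!t && ((!p == !p) || r)): β-rule — branch into !!t  //  !((!p == !p) || r).
      branch 2.1 (add !!t):
        !(((!r || p) || s) && !p): β-rule — branch into !((!r || p) || s)  //  !!p.
          branch 2.1.1 (add !((!r || p) || s)):
            !((!r || p) || s): α-rule — add !(!r || p), !s.
            !(!r || p): α-rule — add !!r, !p.
            ○ open, literals {p=F, q=T, r=T, s=F, t=T}.
          branch 2.1.2 (add !!p):
            ○ open, literals {p=T, q=T, t=T}.
      branch 2.2 (add !((!p == !p) || r)):
        !((!p == !p) || r): α-rule — add !(!p == !p), !r.
        !(((!r || p) || s) && !p): β-rule — branch into !((!r || p) || s)  //  !!p.
          branch 2.2.1 (add !((!r || p) || s)):
            !((!r || p) || s): α-rule — add !(!r || p), !s.
            !(!r || p): α-rule — add !!r, !p.
            × closes — contains both r and !r.
          branch 2.2.2 (add !!p):
            !(!p == !p): β-rule — branch into !p, !!p  //  !!p, !p.
              branch 2.2.2.1 (add !p, !!p):
                × closes — contains both p and !p.
              branch 2.2.2.2 (add !!p, !p):
                × closes — contains both p and !p.
8 branches closed, 8 open.
Each open branch fixes some atoms; the unmentioned ones are free. Counting distinct full assignments: branch {p=F, q=F, t=F} (r, s) contributes 4 new; branch {p=T, q=F, t=F} (r, s) contributes 4 new; branch {q=F, r=T, t=F} (p, s) contributes 0 new; branch {p=F, r=F, t=F} (q, s) contributes 2 new; branch {p=F, s=T, t=F} (q, r) contributes 1 new; branch {p=F, r=T, s=T, t=F} (q) contributes 0 new; branch {p=F, q=T, r=T, s=F, t=T} (none free) contributes 1 new; branch {p=T, q=T, t=T} (r, s) contributes 4 new. Total: 16.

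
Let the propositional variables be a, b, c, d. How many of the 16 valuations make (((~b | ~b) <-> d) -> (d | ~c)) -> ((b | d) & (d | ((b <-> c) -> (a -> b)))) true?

12

Initial set: {((((~b | ~b) <-> d) -> (d | ~c)) -> ((b | d) & (d | ((b <-> c) -> (a -> b)))))}.
((((~b | ~b) <-> d) -> (d | ~c)) -> ((b | d) & (d | ((b <-> c) -> (a -> b))))): β-rule — branch into ~(((~b | ~b) <-> d) -> (d | ~c))  //  ((b | d) & (d | ((b <-> c) -> (a -> b)))).
  branch 1 (add ~(((~b | ~b) <-> d) -> (d | ~c))):
    ~(((~b | ~b) <-> d) -> (d | ~c)): α-rule — add ((~b | ~b) <-> d), ~(d | ~c).
    ~(d | ~c): α-rule — add ~d, ~~c.
    ((~b | ~b) <-> d): β-rule — branch into (~b | ~b), d  //  ~(~b | ~b), ~d.
      branch 1.1 (add (~b | ~b), d):
        × closes — contains both d and ~d.
      branch 1.2 (add ~(~b | ~b), ~d):
        ~(~b | ~b): α-rule — add ~~b, ~~b.
        ○ open, literals {b=T, c=T, d=F}.
  branch 2 (add ((b | d) & (d | ((b <-> c) -> (a -> b))))):
    ((b | d) & (d | ((b <-> c) -> (a -> b)))): α-rule — add (b | d), (d | ((b <-> c) -> (a -> b))).
    (b | d): β-rule — branch into b  //  d.
      branch 2.1 (add b):
        (d | ((b <-> c) -> (a -> b))): β-rule — branch into d  //  ((b <-> c) -> (a -> b)).
          branch 2.1.1 (add d):
            ○ open, literals {b=T, d=T}.
          branch 2.1.2 (add ((b <-> c) -> (a -> b))):
            ((b <-> c) -> (a -> b)): β-rule — branch into ~(b <-> c)  //  (a -> b).
              branch 2.1.2.1 (add ~(b <-> c)):
                ~(b <-> c): β-rule — branch into b, ~c  //  ~b, c.
                  branch 2.1.2.1.1 (add b, ~c):
                    ○ open, literals {b=T, c=F}.
                  branch 2.1.2.1.2 (add ~b, c):
                    × closes — contains both b and ~b.
              branch 2.1.2.2 (add (a -> b)):
                (a -> b): β-rule — branch into ~a  //  b.
                  branch 2.1.2.2.1 (add ~a):
                    ○ open, literals {a=F, b=T}.
                  branch 2.1.2.2.2 (add b):
                    ○ open, literals {b=T}.
      branch 2.2 (add d):
        (d | ((b <-> c) -> (a -> b))): β-rule — branch into d  //  ((b <-> c) -> (a -> b)).
          branch 2.2.1 (add d):
            ○ open, literals {d=T}.
          branch 2.2.2 (add ((b <-> c) -> (a -> b))):
            ((b <-> c) -> (a -> b)): β-rule — branch into ~(b <-> c)  //  (a -> b).
              branch 2.2.2.1 (add ~(b <-> c)):
                ~(b <-> c): β-rule — branch into b, ~c  //  ~b, c.
                  branch 2.2.2.1.1 (add b, ~c):
                    ○ open, literals {b=T, c=F, d=T}.
                  branch 2.2.2.1.2 (add ~b, c):
                    ○ open, literals {b=F, c=T, d=T}.
              branch 2.2.2.2 (add (a -> b)):
                (a -> b): β-rule — branch into ~a  //  b.
                  branch 2.2.2.2.1 (add ~a):
                    ○ open, literals {a=F, d=T}.
                  branch 2.2.2.2.2 (add b):
                    ○ open, literals {b=T, d=T}.
2 branches closed, 10 open.
Each open branch fixes some atoms; the unmentioned ones are free. Counting distinct full assignments: branch {b=T, c=T, d=F} (a) contributes 2 new; branch {b=T, d=T} (a, c) contributes 4 new; branch {b=T, c=F} (a, d) contributes 2 new; branch {a=F, b=T} (c, d) contributes 0 new; branch {b=T} (a, c, d) contributes 0 new; branch {d=T} (a, b, c) contributes 4 new; branch {b=T, c=F, d=T} (a) contributes 0 new; branch {b=F, c=T, d=T} (a) contributes 0 new; branch {a=F, d=T} (b, c) contributes 0 new; branch {b=T, d=T} (a, c) contributes 0 new. Total: 12.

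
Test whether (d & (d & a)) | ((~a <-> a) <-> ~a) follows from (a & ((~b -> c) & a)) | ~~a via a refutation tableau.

Initial set: {((a & ((~b -> c) & a)) | ~~a); ~((d & (d & a)) | ((~a <-> a) <-> ~a))}.
~((d & (d & a)) | ((~a <-> a) <-> ~a)): α-rule — add ~(d & (d & a)), ~((~a <-> a) <-> ~a).
((a & ((~b -> c) & a)) | ~~a): β-rule — branch into (a & ((~b -> c) & a))  //  ~~a.
  branch 1 (add (a & ((~b -> c) & a))):
    (a & ((~b -> c) & a)): α-rule — add a, ((~b -> c) & a).
    ((~b -> c) & a): α-rule — add (~b -> c), a.
    ~(d & (d & a)): β-rule — branch into ~d  //  ~(d & a).
      branch 1.1 (add ~d):
        ~((~a <-> a) <-> ~a): β-rule — branch into (~a <-> a), ~~a  //  ~(~a <-> a), ~a.
          branch 1.1.1 (add (~a <-> a), ~~a):
            (~b -> c): β-rule — branch into ~~b  //  c.
              branch 1.1.1.1 (add ~~b):
                (~a <-> a): β-rule — branch into ~a, a  //  ~~a, ~a.
                  branch 1.1.1.1.1 (add ~a, a):
                    × closes — contains both a and ~a.
                  branch 1.1.1.1.2 (add ~~a, ~a):
                    × closes — contains both a and ~a.
              branch 1.1.1.2 (add c):
                (~a <-> a): β-rule — branch into ~a, a  //  ~~a, ~a.
                  branch 1.1.1.2.1 (add ~a, a):
                    × closes — contains both a and ~a.
                  branch 1.1.1.2.2 (add ~~a, ~a):
                    × closes — contains both a and ~a.
          branch 1.1.2 (add ~(~a <-> a), ~a):
            × closes — contains both a and ~a.
      branch 1.2 (add ~(d & a)):
        ~((~a <-> a) <-> ~a): β-rule — branch into (~a <-> a), ~~a  //  ~(~a <-> a), ~a.
          branch 1.2.1 (add (~a <-> a), ~~a):
            (~b -> c): β-rule — branch into ~~b  //  c.
              branch 1.2.1.1 (add ~~b):
                ~(d & a): β-rule — branch into ~d  //  ~a.
                  branch 1.2.1.1.1 (add ~d):
                    (~a <-> a): β-rule — branch into ~a, a  //  ~~a, ~a.
                      branch 1.2.1.1.1.1 (add ~a, a):
                        × closes — contains both a and ~a.
                      branch 1.2.1.1.1.2 (add ~~a, ~a):
                        × closes — contains both a and ~a.
                  branch 1.2.1.1.2 (add ~a):
                    × closes — contains both a and ~a.
              branch 1.2.1.2 (add c):
                ~(d & a): β-rule — branch into ~d  //  ~a.
                  branch 1.2.1.2.1 (add ~d):
                    (~a <-> a): β-rule — branch into ~a, a  //  ~~a, ~a.
                      branch 1.2.1.2.1.1 (add ~a, a):
                        × closes — contains both a and ~a.
                      branch 1.2.1.2.1.2 (add ~~a, ~a):
                        × closes — contains both a and ~a.
                  branch 1.2.1.2.2 (add ~a):
                    × closes — contains both a and ~a.
          branch 1.2.2 (add ~(~a <-> a), ~a):
            × closes — contains both a and ~a.
  branch 2 (add ~~a):
    ~~a: drop double negation, giving a.
    ~(d & (d & a)): β-rule — branch into ~d  //  ~(d & a).
      branch 2.1 (add ~d):
        ~((~a <-> a) <-> ~a): β-rule — branch into (~a <-> a), ~~a  //  ~(~a <-> a), ~a.
          branch 2.1.1 (add (~a <-> a), ~~a):
            (~a <-> a): β-rule — branch into ~a, a  //  ~~a, ~a.
              branch 2.1.1.1 (add ~a, a):
                × closes — contains both a and ~a.
              branch 2.1.1.2 (add ~~a, ~a):
                × closes — contains both a and ~a.
          branch 2.1.2 (add ~(~a <-> a), ~a):
            × closes — contains both a and ~a.
      branch 2.2 (add ~(d & a)):
        ~((~a <-> a) <-> ~a): β-rule — branch into (~a <-> a), ~~a  //  ~(~a <-> a), ~a.
          branch 2.2.1 (add (~a <-> a), ~~a):
            ~(d & a): β-rule — branch into ~d  //  ~a.
              branch 2.2.1.1 (add ~d):
                (~a <-> a): β-rule — branch into ~a, a  //  ~~a, ~a.
                  branch 2.2.1.1.1 (add ~a, a):
                    × closes — contains both a and ~a.
                  branch 2.2.1.1.2 (add ~~a, ~a):
                    × closes — contains both a and ~a.
              branch 2.2.1.2 (add ~a):
                × closes — contains both a and ~a.
          branch 2.2.2 (add ~(~a <-> a), ~a):
            × closes — contains both a and ~a.
All 19 branches close.
Every branch closed, so the premises entail the conclusion.

Yes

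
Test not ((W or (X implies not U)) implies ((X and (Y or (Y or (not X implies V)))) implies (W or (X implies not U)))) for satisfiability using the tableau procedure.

Unsatisfiable

Initial set: {not ((W or (X implies not U)) implies ((X and (Y or (Y or (not X implies V)))) implies (W or (X implies not U))))}.
not ((W or (X implies not U)) implies ((X and (Y or (Y or (not X implies V)))) implies (W or (X implies not U)))): α-rule — add (W or (X implies not U)), not ((X and (Y or (Y or (not X implies V)))) implies (W or (X implies not U))).
not ((X and (Y or (Y or (not X implies V)))) implies (W or (X implies not U))): α-rule — add (X and (Y or (Y or (not X implies V)))), not (W or (X implies not U)).
(X and (Y or (Y or (not X implies V)))): α-rule — add X, (Y or (Y or (not X implies V))).
not (W or (X implies not U)): α-rule — add not W, not (X implies not U).
not (X implies not U): α-rule — add X, not not U.
(W or (X implies not U)): β-rule — branch into W  //  (X implies not U).
  branch 1 (add W):
    × closes — contains both W and not W.
  branch 2 (add (X implies not U)):
    (Y or (Y or (not X implies V))): β-rule — branch into Y  //  (Y or (not X implies V)).
      branch 2.1 (add Y):
        (X implies not U): β-rule — branch into not X  //  not U.
          branch 2.1.1 (add not X):
            × closes — contains both X and not X.
          branch 2.1.2 (add not U):
            × closes — contains both U and not U.
      branch 2.2 (add (Y or (not X implies V))):
        (X implies not U): β-rule — branch into not X  //  not U.
          branch 2.2.1 (add not X):
            × closes — contains both X and not X.
          branch 2.2.2 (add not U):
            × closes — contains both U and not U.
All 5 branches close.
Every branch closed; the formula is unsatisfiable.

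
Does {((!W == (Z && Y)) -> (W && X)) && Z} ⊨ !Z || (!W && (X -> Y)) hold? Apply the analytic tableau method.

Initial set: {T (((!W == (Z && Y)) -> (W && X)) && Z); F (!Z || (!W && (X -> Y)))}.
T (((!W == (Z && Y)) -> (W && X)) && Z): α-rule — add T ((!W == (Z && Y)) -> (W && X)), T Z.
F (!Z || (!W && (X -> Y))): α-rule — add F !Z, F (!W && (X -> Y)).
T ((!W == (Z && Y)) -> (W && X)): β-rule — branch into F (!W == (Z && Y))  //  T (W && X).
  branch 1 (add F (!W == (Z && Y))):
    F (!W && (X -> Y)): β-rule — branch into F !W  //  F (X -> Y).
      branch 1.1 (add F !W):
        F (!W == (Z && Y)): β-rule — branch into T !W, F (Z && Y)  //  F !W, T (Z && Y).
          branch 1.1.1 (add T !W, F (Z && Y)):
            × closes — contains both W and !W.
          branch 1.1.2 (add F !W, T (Z && Y)):
            T (Z && Y): α-rule — add T Z, T Y.
            ○ open, literals {W=T, Y=T, Z=T}.
      branch 1.2 (add F (X -> Y)):
        F (X -> Y): α-rule — add T X, F Y.
        F (!W == (Z && Y)): β-rule — branch into T !W, F (Z && Y)  //  F !W, T (Z && Y).
          branch 1.2.1 (add T !W, F (Z && Y)):
            F (Z && Y): β-rule — branch into F Z  //  F Y.
              branch 1.2.1.1 (add F Z):
                × closes — contains both Z and !Z.
              branch 1.2.1.2 (add F Y):
                ○ open, literals {W=F, X=T, Y=F, Z=T}.
          branch 1.2.2 (add F !W, T (Z && Y)):
            T (Z && Y): α-rule — add T Z, T Y.
            × closes — contains both Y and !Y.
  branch 2 (add T (W && X)):
    T (W && X): α-rule — add T W, T X.
    F (!W && (X -> Y)): β-rule — branch into F !W  //  F (X -> Y).
      branch 2.1 (add F !W):
        ○ open, literals {W=T, X=T, Z=T}.
      branch 2.2 (add F (X -> Y)):
        F (X -> Y): α-rule — add T X, F Y.
        ○ open, literals {W=T, X=T, Y=F, Z=T}.
3 branches closed, 4 open.
An open branch gives a countermodel: W=T, Y=T, Z=T (unmentioned atoms arbitrary); the premises hold there but the conclusion fails.

No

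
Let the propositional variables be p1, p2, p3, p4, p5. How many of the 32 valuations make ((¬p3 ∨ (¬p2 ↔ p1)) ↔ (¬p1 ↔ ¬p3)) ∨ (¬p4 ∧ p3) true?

Initial set: {T (((¬p3 ∨ (¬p2 ↔ p1)) ↔ (¬p1 ↔ ¬p3)) ∨ (¬p4 ∧ p3))}.
T (((¬p3 ∨ (¬p2 ↔ p1)) ↔ (¬p1 ↔ ¬p3)) ∨ (¬p4 ∧ p3)): β-rule — branch into T ((¬p3 ∨ (¬p2 ↔ p1)) ↔ (¬p1 ↔ ¬p3))  //  T (¬p4 ∧ p3).
  branch 1 (add T ((¬p3 ∨ (¬p2 ↔ p1)) ↔ (¬p1 ↔ ¬p3))):
    T ((¬p3 ∨ (¬p2 ↔ p1)) ↔ (¬p1 ↔ ¬p3)): β-rule — branch into T (¬p3 ∨ (¬p2 ↔ p1)), T (¬p1 ↔ ¬p3)  //  F (¬p3 ∨ (¬p2 ↔ p1)), F (¬p1 ↔ ¬p3).
      branch 1.1 (add T (¬p3 ∨ (¬p2 ↔ p1)), T (¬p1 ↔ ¬p3)):
        T (¬p3 ∨ (¬p2 ↔ p1)): β-rule — branch into T ¬p3  //  T (¬p2 ↔ p1).
          branch 1.1.1 (add T ¬p3):
            T (¬p1 ↔ ¬p3): β-rule — branch into T ¬p1, T ¬p3  //  F ¬p1, F ¬p3.
              branch 1.1.1.1 (add T ¬p1, T ¬p3):
                ○ open, literals {p1=false, p3=false}.
              branch 1.1.1.2 (add F ¬p1, F ¬p3):
                × closes — contains both p3 and ¬p3.
          branch 1.1.2 (add T (¬p2 ↔ p1)):
            T (¬p1 ↔ ¬p3): β-rule — branch into T ¬p1, T ¬p3  //  F ¬p1, F ¬p3.
              branch 1.1.2.1 (add T ¬p1, T ¬p3):
                T (¬p2 ↔ p1): β-rule — branch into T ¬p2, T p1  //  F ¬p2, F p1.
                  branch 1.1.2.1.1 (add T ¬p2, T p1):
                    × closes — contains both p1 and ¬p1.
                  branch 1.1.2.1.2 (add F ¬p2, F p1):
                    ○ open, literals {p1=false, p2=true, p3=false}.
              branch 1.1.2.2 (add F ¬p1, F ¬p3):
                T (¬p2 ↔ p1): β-rule — branch into T ¬p2, T p1  //  F ¬p2, F p1.
                  branch 1.1.2.2.1 (add T ¬p2, T p1):
                    ○ open, literals {p1=true, p2=false, p3=true}.
                  branch 1.1.2.2.2 (add F ¬p2, F p1):
                    × closes — contains both p1 and ¬p1.
      branch 1.2 (add F (¬p3 ∨ (¬p2 ↔ p1)), F (¬p1 ↔ ¬p3)):
        F (¬p3 ∨ (¬p2 ↔ p1)): α-rule — add F ¬p3, F (¬p2 ↔ p1).
        F (¬p1 ↔ ¬p3): β-rule — branch into T ¬p1, F ¬p3  //  F ¬p1, T ¬p3.
          branch 1.2.1 (add T ¬p1, F ¬p3):
            F (¬p2 ↔ p1): β-rule — branch into T ¬p2, F p1  //  F ¬p2, T p1.
              branch 1.2.1.1 (add T ¬p2, F p1):
                ○ open, literals {p1=false, p2=false, p3=true}.
              branch 1.2.1.2 (add F ¬p2, T p1):
                × closes — contains both p1 and ¬p1.
          branch 1.2.2 (add F ¬p1, T ¬p3):
            × closes — contains both p3 and ¬p3.
  branch 2 (add T (¬p4 ∧ p3)):
    T (¬p4 ∧ p3): α-rule — add T ¬p4, T p3.
    ○ open, literals {p3=true, p4=false}.
5 branches closed, 5 open.
Each open branch fixes some atoms; the unmentioned ones are free. Counting distinct full assignments: branch {p1=false, p3=false} (p2, p4, p5) contributes 8 new; branch {p1=false, p2=true, p3=false} (p4, p5) contributes 0 new; branch {p1=true, p2=false, p3=true} (p4, p5) contributes 4 new; branch {p1=false, p2=false, p3=true} (p4, p5) contributes 4 new; branch {p3=true, p4=false} (p1, p2, p5) contributes 4 new. Total: 20.

20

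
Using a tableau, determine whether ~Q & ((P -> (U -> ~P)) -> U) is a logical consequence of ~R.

No

Initial set: {~R; ~(~Q & ((P -> (U -> ~P)) -> U))}.
~(~Q & ((P -> (U -> ~P)) -> U)): β-rule — branch into ~~Q  //  ~((P -> (U -> ~P)) -> U).
  branch 1 (add ~~Q):
    ○ open, literals {Q=1, R=0}.
  branch 2 (add ~((P -> (U -> ~P)) -> U)):
    ~((P -> (U -> ~P)) -> U): α-rule — add (P -> (U -> ~P)), ~U.
    (P -> (U -> ~P)): β-rule — branch into ~P  //  (U -> ~P).
      branch 2.1 (add ~P):
        ○ open, literals {P=0, R=0, U=0}.
      branch 2.2 (add (U -> ~P)):
        (U -> ~P): β-rule — branch into ~U  //  ~P.
          branch 2.2.1 (add ~U):
            ○ open, literals {R=0, U=0}.
          branch 2.2.2 (add ~P):
            ○ open, literals {P=0, R=0, U=0}.
0 branches closed, 4 open.
An open branch gives a countermodel: Q=1, R=0 (unmentioned atoms arbitrary); the premises hold there but the conclusion fails.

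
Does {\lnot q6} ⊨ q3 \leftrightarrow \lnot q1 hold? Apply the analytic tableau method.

Initial set: {\lnot q6; \lnot (q3 \leftrightarrow \lnot q1)}.
\lnot (q3 \leftrightarrow \lnot q1): β-rule — branch into q3, \lnot \lnot q1  //  \lnot q3, \lnot q1.
  branch 1 (add q3, \lnot \lnot q1):
    ○ open, literals {q1=1, q3=1, q6=0}.
  branch 2 (add \lnot q3, \lnot q1):
    ○ open, literals {q1=0, q3=0, q6=0}.
0 branches closed, 2 open.
An open branch gives a countermodel: q1=1, q3=1, q6=0 (unmentioned atoms arbitrary); the premises hold there but the conclusion fails.

No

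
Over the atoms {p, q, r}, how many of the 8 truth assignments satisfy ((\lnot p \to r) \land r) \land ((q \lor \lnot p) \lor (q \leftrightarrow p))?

Initial set: {T (((\lnot p \to r) \land r) \land ((q \lor \lnot p) \lor (q \leftrightarrow p)))}.
T (((\lnot p \to r) \land r) \land ((q \lor \lnot p) \lor (q \leftrightarrow p))): α-rule — add T ((\lnot p \to r) \land r), T ((q \lor \lnot p) \lor (q \leftrightarrow p)).
T ((\lnot p \to r) \land r): α-rule — add T (\lnot p \to r), T r.
T ((q \lor \lnot p) \lor (q \leftrightarrow p)): β-rule — branch into T (q \lor \lnot p)  //  T (q \leftrightarrow p).
  branch 1 (add T (q \lor \lnot p)):
    T (\lnot p \to r): β-rule — branch into F \lnot p  //  T r.
      branch 1.1 (add F \lnot p):
        T (q \lor \lnot p): β-rule — branch into T q  //  T \lnot p.
          branch 1.1.1 (add T q):
            ○ open, literals {p=1, q=1, r=1}.
          branch 1.1.2 (add T \lnot p):
            × closes — contains both p and \lnot p.
      branch 1.2 (add T r):
        T (q \lor \lnot p): β-rule — branch into T q  //  T \lnot p.
          branch 1.2.1 (add T q):
            ○ open, literals {q=1, r=1}.
          branch 1.2.2 (add T \lnot p):
            ○ open, literals {p=0, r=1}.
  branch 2 (add T (q \leftrightarrow p)):
    T (\lnot p \to r): β-rule — branch into F \lnot p  //  T r.
      branch 2.1 (add F \lnot p):
        T (q \leftrightarrow p): β-rule — branch into T q, T p  //  F q, F p.
          branch 2.1.1 (add T q, T p):
            ○ open, literals {p=1, q=1, r=1}.
          branch 2.1.2 (add F q, F p):
            × closes — contains both p and \lnot p.
      branch 2.2 (add T r):
        T (q \leftrightarrow p): β-rule — branch into T q, T p  //  F q, F p.
          branch 2.2.1 (add T q, T p):
            ○ open, literals {p=1, q=1, r=1}.
          branch 2.2.2 (add F q, F p):
            ○ open, literals {p=0, q=0, r=1}.
2 branches closed, 6 open.
Each open branch fixes some atoms; the unmentioned ones are free. Counting distinct full assignments: branch {p=1, q=1, r=1} (none free) contributes 1 new; branch {q=1, r=1} (p) contributes 1 new; branch {p=0, r=1} (q) contributes 1 new; branch {p=1, q=1, r=1} (none free) contributes 0 new; branch {p=1, q=1, r=1} (none free) contributes 0 new; branch {p=0, q=0, r=1} (none free) contributes 0 new. Total: 3.

3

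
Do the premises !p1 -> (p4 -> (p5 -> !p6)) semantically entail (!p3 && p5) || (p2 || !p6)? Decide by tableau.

Initial set: {(!p1 -> (p4 -> (p5 -> !p6))); !((!p3 && p5) || (p2 || !p6))}.
!((!p3 && p5) || (p2 || !p6)): α-rule — add !(!p3 && p5), !(p2 || !p6).
!(p2 || !p6): α-rule — add !p2, !!p6.
(!p1 -> (p4 -> (p5 -> !p6))): β-rule — branch into !!p1  //  (p4 -> (p5 -> !p6)).
  branch 1 (add !!p1):
    !(!p3 && p5): β-rule — branch into !!p3  //  !p5.
      branch 1.1 (add !!p3):
        ○ open, literals {p1=1, p2=0, p3=1, p6=1}.
      branch 1.2 (add !p5):
        ○ open, literals {p1=1, p2=0, p5=0, p6=1}.
  branch 2 (add (p4 -> (p5 -> !p6))):
    !(!p3 && p5): β-rule — branch into !!p3  //  !p5.
      branch 2.1 (add !!p3):
        (p4 -> (p5 -> !p6)): β-rule — branch into !p4  //  (p5 -> !p6).
          branch 2.1.1 (add !p4):
            ○ open, literals {p2=0, p3=1, p4=0, p6=1}.
          branch 2.1.2 (add (p5 -> !p6)):
            (p5 -> !p6): β-rule — branch into !p5  //  !p6.
              branch 2.1.2.1 (add !p5):
                ○ open, literals {p2=0, p3=1, p5=0, p6=1}.
              branch 2.1.2.2 (add !p6):
                × closes — contains both p6 and !p6.
      branch 2.2 (add !p5):
        (p4 -> (p5 -> !p6)): β-rule — branch into !p4  //  (p5 -> !p6).
          branch 2.2.1 (add !p4):
            ○ open, literals {p2=0, p4=0, p5=0, p6=1}.
          branch 2.2.2 (add (p5 -> !p6)):
            (p5 -> !p6): β-rule — branch into !p5  //  !p6.
              branch 2.2.2.1 (add !p5):
                ○ open, literals {p2=0, p5=0, p6=1}.
              branch 2.2.2.2 (add !p6):
                × closes — contains both p6 and !p6.
2 branches closed, 6 open.
An open branch gives a countermodel: p1=1, p2=0, p3=1, p6=1 (unmentioned atoms arbitrary); the premises hold there but the conclusion fails.

No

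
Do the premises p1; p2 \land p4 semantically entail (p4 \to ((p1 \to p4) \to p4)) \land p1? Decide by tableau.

Yes

Initial set: {p1; (p2 \land p4); \lnot ((p4 \to ((p1 \to p4) \to p4)) \land p1)}.
(p2 \land p4): α-rule — add p2, p4.
\lnot ((p4 \to ((p1 \to p4) \to p4)) \land p1): β-rule — branch into \lnot (p4 \to ((p1 \to p4) \to p4))  //  \lnot p1.
  branch 1 (add \lnot (p4 \to ((p1 \to p4) \to p4))):
    \lnot (p4 \to ((p1 \to p4) \to p4)): α-rule — add p4, \lnot ((p1 \to p4) \to p4).
    \lnot ((p1 \to p4) \to p4): α-rule — add (p1 \to p4), \lnot p4.
    × closes — contains both p4 and \lnot p4.
  branch 2 (add \lnot p1):
    × closes — contains both p1 and \lnot p1.
All 2 branches close.
Every branch closed, so the premises entail the conclusion.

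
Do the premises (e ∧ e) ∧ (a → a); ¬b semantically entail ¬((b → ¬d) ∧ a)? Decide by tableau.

Initial set: {((e ∧ e) ∧ (a → a)); ¬b; ¬¬((b → ¬d) ∧ a)}.
((e ∧ e) ∧ (a → a)): α-rule — add (e ∧ e), (a → a).
¬¬((b → ¬d) ∧ a): α-rule — add (b → ¬d), a.
(e ∧ e): α-rule — add e, e.
(a → a): β-rule — branch into ¬a  //  a.
  branch 1 (add ¬a):
    × closes — contains both a and ¬a.
  branch 2 (add a):
    (b → ¬d): β-rule — branch into ¬b  //  ¬d.
      branch 2.1 (add ¬b):
        ○ open, literals {a=T, b=F, e=T}.
      branch 2.2 (add ¬d):
        ○ open, literals {a=T, b=F, d=F, e=T}.
1 branch closed, 2 open.
An open branch gives a countermodel: a=T, b=F, e=T (unmentioned atoms arbitrary); the premises hold there but the conclusion fails.

No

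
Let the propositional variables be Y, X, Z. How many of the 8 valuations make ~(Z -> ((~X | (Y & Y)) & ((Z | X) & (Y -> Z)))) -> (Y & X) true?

7

Initial set: {(~(Z -> ((~X | (Y & Y)) & ((Z | X) & (Y -> Z)))) -> (Y & X))}.
(~(Z -> ((~X | (Y & Y)) & ((Z | X) & (Y -> Z)))) -> (Y & X)): β-rule — branch into ~~(Z -> ((~X | (Y & Y)) & ((Z | X) & (Y -> Z))))  //  (Y & X).
  branch 1 (add ~~(Z -> ((~X | (Y & Y)) & ((Z | X) & (Y -> Z))))):
    ~~(Z -> ((~X | (Y & Y)) & ((Z | X) & (Y -> Z)))): β-rule — branch into ~Z  //  ((~X | (Y & Y)) & ((Z | X) & (Y -> Z))).
      branch 1.1 (add ~Z):
        ○ open, literals {Z=false}.
      branch 1.2 (add ((~X | (Y & Y)) & ((Z | X) & (Y -> Z)))):
        ((~X | (Y & Y)) & ((Z | X) & (Y -> Z))): α-rule — add (~X | (Y & Y)), ((Z | X) & (Y -> Z)).
        ((Z | X) & (Y -> Z)): α-rule — add (Z | X), (Y -> Z).
        (~X | (Y & Y)): β-rule — branch into ~X  //  (Y & Y).
          branch 1.2.1 (add ~X):
            (Z | X): β-rule — branch into Z  //  X.
              branch 1.2.1.1 (add Z):
                (Y -> Z): β-rule — branch into ~Y  //  Z.
                  branch 1.2.1.1.1 (add ~Y):
                    ○ open, literals {X=false, Y=false, Z=true}.
                  branch 1.2.1.1.2 (add Z):
                    ○ open, literals {X=false, Z=true}.
              branch 1.2.1.2 (add X):
                × closes — contains both X and ~X.
          branch 1.2.2 (add (Y & Y)):
            (Y & Y): α-rule — add Y, Y.
            (Z | X): β-rule — branch into Z  //  X.
              branch 1.2.2.1 (add Z):
                (Y -> Z): β-rule — branch into ~Y  //  Z.
                  branch 1.2.2.1.1 (add ~Y):
                    × closes — contains both Y and ~Y.
                  branch 1.2.2.1.2 (add Z):
                    ○ open, literals {Y=true, Z=true}.
              branch 1.2.2.2 (add X):
                (Y -> Z): β-rule — branch into ~Y  //  Z.
                  branch 1.2.2.2.1 (add ~Y):
                    × closes — contains both Y and ~Y.
                  branch 1.2.2.2.2 (add Z):
                    ○ open, literals {X=true, Y=true, Z=true}.
  branch 2 (add (Y & X)):
    (Y & X): α-rule — add Y, X.
    ○ open, literals {X=true, Y=true}.
3 branches closed, 6 open.
Each open branch fixes some atoms; the unmentioned ones are free. Counting distinct full assignments: branch {Z=false} (Y, X) contributes 4 new; branch {X=false, Y=false, Z=true} (none free) contributes 1 new; branch {X=false, Z=true} (Y) contributes 1 new; branch {Y=true, Z=true} (X) contributes 1 new; branch {X=true, Y=true, Z=true} (none free) contributes 0 new; branch {X=true, Y=true} (Z) contributes 0 new. Total: 7.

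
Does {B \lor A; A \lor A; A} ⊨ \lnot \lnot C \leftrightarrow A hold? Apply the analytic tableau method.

Initial set: {(B \lor A); (A \lor A); A; \lnot (\lnot \lnot C \leftrightarrow A)}.
(B \lor A): β-rule — branch into B  //  A.
  branch 1 (add B):
    (A \lor A): β-rule — branch into A  //  A.
      branch 1.1 (add A):
        \lnot (\lnot \lnot C \leftrightarrow A): β-rule — branch into \lnot \lnot C, \lnot A  //  \lnot \lnot \lnot C, A.
          branch 1.1.1 (add \lnot \lnot C, \lnot A):
            × closes — contains both A and \lnot A.
          branch 1.1.2 (add \lnot \lnot \lnot C, A):
            \lnot \lnot \lnot C: drop double negation, giving \lnot C.
            ○ open, literals {A=1, B=1, C=0}.
      branch 1.2 (add A):
        \lnot (\lnot \lnot C \leftrightarrow A): β-rule — branch into \lnot \lnot C, \lnot A  //  \lnot \lnot \lnot C, A.
          branch 1.2.1 (add \lnot \lnot C, \lnot A):
            × closes — contains both A and \lnot A.
          branch 1.2.2 (add \lnot \lnot \lnot C, A):
            \lnot \lnot \lnot C: drop double negation, giving \lnot C.
            ○ open, literals {A=1, B=1, C=0}.
  branch 2 (add A):
    (A \lor A): β-rule — branch into A  //  A.
      branch 2.1 (add A):
        \lnot (\lnot \lnot C \leftrightarrow A): β-rule — branch into \lnot \lnot C, \lnot A  //  \lnot \lnot \lnot C, A.
          branch 2.1.1 (add \lnot \lnot C, \lnot A):
            × closes — contains both A and \lnot A.
          branch 2.1.2 (add \lnot \lnot \lnot C, A):
            \lnot \lnot \lnot C: drop double negation, giving \lnot C.
            ○ open, literals {A=1, C=0}.
      branch 2.2 (add A):
        \lnot (\lnot \lnot C \leftrightarrow A): β-rule — branch into \lnot \lnot C, \lnot A  //  \lnot \lnot \lnot C, A.
          branch 2.2.1 (add \lnot \lnot C, \lnot A):
            × closes — contains both A and \lnot A.
          branch 2.2.2 (add \lnot \lnot \lnot C, A):
            \lnot \lnot \lnot C: drop double negation, giving \lnot C.
            ○ open, literals {A=1, C=0}.
4 branches closed, 4 open.
An open branch gives a countermodel: A=1, B=1, C=0 (unmentioned atoms arbitrary); the premises hold there but the conclusion fails.

No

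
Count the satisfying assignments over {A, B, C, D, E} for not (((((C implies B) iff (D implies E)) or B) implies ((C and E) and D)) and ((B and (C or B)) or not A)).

Initial set: {not (((((C implies B) iff (D implies E)) or B) implies ((C and E) and D)) and ((B and (C or B)) or not A))}.
not (((((C implies B) iff (D implies E)) or B) implies ((C and E) and D)) and ((B and (C or B)) or not A)): β-rule — branch into not ((((C implies B) iff (D implies E)) or B) implies ((C and E) and D))  //  not ((B and (C or B)) or not A).
  branch 1 (add not ((((C implies B) iff (D implies E)) or B) implies ((C and E) and D))):
    not ((((C implies B) iff (D implies E)) or B) implies ((C and E) and D)): α-rule — add (((C implies B) iff (D implies E)) or B), not ((C and E) and D).
    (((C implies B) iff (D implies E)) or B): β-rule — branch into ((C implies B) iff (D implies E))  //  B.
      branch 1.1 (add ((C implies B) iff (D implies E))):
        not ((C and E) and D): β-rule — branch into not (C and E)  //  not D.
          branch 1.1.1 (add not (C and E)):
            ((C implies B) iff (D implies E)): β-rule — branch into (C implies B), (D implies E)  //  not (C implies B), not (D implies E).
              branch 1.1.1.1 (add (C implies B), (D implies E)):
                not (C and E): β-rule — branch into not C  //  not E.
                  branch 1.1.1.1.1 (add not C):
                    (C implies B): β-rule — branch into not C  //  B.
                      branch 1.1.1.1.1.1 (add not C):
                        (D implies E): β-rule — branch into not D  //  E.
                          branch 1.1.1.1.1.1.1 (add not D):
                            ○ open, literals {C=F, D=F}.
                          branch 1.1.1.1.1.1.2 (add E):
                            ○ open, literals {C=F, E=T}.
                      branch 1.1.1.1.1.2 (add B):
                        (D implies E): β-rule — branch into not D  //  E.
                          branch 1.1.1.1.1.2.1 (add not D):
                            ○ open, literals {B=T, C=F, D=F}.
                          branch 1.1.1.1.1.2.2 (add E):
                            ○ open, literals {B=T, C=F, E=T}.
                  branch 1.1.1.1.2 (add not E):
                    (C implies B): β-rule — branch into not C  //  B.
                      branch 1.1.1.1.2.1 (add not C):
                        (D implies E): β-rule — branch into not D  //  E.
                          branch 1.1.1.1.2.1.1 (add not D):
                            ○ open, literals {C=F, D=F, E=F}.
                          branch 1.1.1.1.2.1.2 (add E):
                            × closes — contains both E and not E.
                      branch 1.1.1.1.2.2 (add B):
                        (D implies E): β-rule — branch into not D  //  E.
                          branch 1.1.1.1.2.2.1 (add not D):
                            ○ open, literals {B=T, D=F, E=F}.
                          branch 1.1.1.1.2.2.2 (add E):
                            × closes — contains both E and not E.
              branch 1.1.1.2 (add not (C implies B), not (D implies E)):
                not (C implies B): α-rule — add C, not B.
                not (D implies E): α-rule — add D, not E.
                not (C and E): β-rule — branch into not C  //  not E.
                  branch 1.1.1.2.1 (add not C):
                    × closes — contains both C and not C.
                  branch 1.1.1.2.2 (add not E):
                    ○ open, literals {B=F, C=T, D=T, E=F}.
          branch 1.1.2 (add not D):
            ((C implies B) iff (D implies E)): β-rule — branch into (C implies B), (D implies E)  //  not (C implies B), not (D implies E).
              branch 1.1.2.1 (add (C implies B), (D implies E)):
                (C implies B): β-rule — branch into not C  //  B.
                  branch 1.1.2.1.1 (add not C):
                    (D implies E): β-rule — branch into not D  //  E.
                      branch 1.1.2.1.1.1 (add not D):
                        ○ open, literals {C=F, D=F}.
                      branch 1.1.2.1.1.2 (add E):
                        ○ open, literals {C=F, D=F, E=T}.
                  branch 1.1.2.1.2 (add B):
                    (D implies E): β-rule — branch into not D  //  E.
                      branch 1.1.2.1.2.1 (add not D):
                        ○ open, literals {B=T, D=F}.
                      branch 1.1.2.1.2.2 (add E):
                        ○ open, literals {B=T, D=F, E=T}.
              branch 1.1.2.2 (add not (C implies B), not (D implies E)):
                not (C implies B): α-rule — add C, not B.
                not (D implies E): α-rule — add D, not E.
                × closes — contains both D and not D.
      branch 1.2 (add B):
        not ((C and E) and D): β-rule — branch into not (C and E)  //  not D.
          branch 1.2.1 (add not (C and E)):
            not (C and E): β-rule — branch into not C  //  not E.
              branch 1.2.1.1 (add not C):
                ○ open, literals {B=T, C=F}.
              branch 1.2.1.2 (add not E):
                ○ open, literals {B=T, E=F}.
          branch 1.2.2 (add not D):
            ○ open, literals {B=T, D=F}.
  branch 2 (add not ((B and (C or B)) or not A)):
    not ((B and (C or B)) or not A): α-rule — add not (B and (C or B)), not not A.
    not (B and (C or B)): β-rule — branch into not B  //  not (C or B).
      branch 2.1 (add not B):
        ○ open, literals {A=T, B=F}.
      branch 2.2 (add not (C or B)):
        not (C or B): α-rule — add not C, not B.
        ○ open, literals {A=T, B=F, C=F}.
4 branches closed, 16 open.
Each open branch fixes some atoms; the unmentioned ones are free. Counting distinct full assignments: branch {C=F, D=F} (A, B, E) contributes 8 new; branch {C=F, E=T} (A, B, D) contributes 4 new; branch {B=T, C=F, D=F} (A, E) contributes 0 new; branch {B=T, C=F, E=T} (A, D) contributes 0 new; branch {C=F, D=F, E=F} (A, B) contributes 0 new; branch {B=T, D=F, E=F} (A, C) contributes 2 new; branch {B=F, C=T, D=T, E=F} (A) contributes 2 new; branch {C=F, D=F} (A, B, E) contributes 0 new; branch {C=F, D=F, E=T} (A, B) contributes 0 new; branch {B=T, D=F} (A, C, E) contributes 2 new; branch {B=T, D=F, E=T} (A, C) contributes 0 new; branch {B=T, C=F} (A, D, E) contributes 2 new; branch {B=T, E=F} (A, C, D) contributes 2 new; branch {B=T, D=F} (A, C, E) contributes 0 new; branch {A=T, B=F} (C, D, E) contributes 4 new; branch {A=T, B=F, C=F} (D, E) contributes 0 new. Total: 26.

26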